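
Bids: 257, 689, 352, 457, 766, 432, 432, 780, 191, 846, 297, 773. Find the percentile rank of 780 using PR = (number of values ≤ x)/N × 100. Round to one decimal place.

N = 12.
Strictly below 780: 10. Equal to 780: 1.
PR = 11/12 × 100 = 91.7

91.7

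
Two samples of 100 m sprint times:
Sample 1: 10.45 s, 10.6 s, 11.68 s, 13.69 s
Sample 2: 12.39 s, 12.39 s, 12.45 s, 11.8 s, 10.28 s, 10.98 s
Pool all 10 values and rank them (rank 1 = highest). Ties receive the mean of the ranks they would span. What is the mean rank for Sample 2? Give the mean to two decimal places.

5.17

Sorted (descending): 13.69, 12.45, 12.39, 12.39, 11.8, 11.68, 10.98, 10.6, 10.45, 10.28
The 2 values of 12.39 occupy positions 3–4 → average rank (3+4)/2 = 3.5.
Sample 2 values → pooled ranks: 12.39→3.5, 12.39→3.5, 12.45→2, 11.8→5, 10.28→10, 10.98→7
Mean rank = (3.5 + 3.5 + 2 + 5 + 10 + 7) / 6 = 5.17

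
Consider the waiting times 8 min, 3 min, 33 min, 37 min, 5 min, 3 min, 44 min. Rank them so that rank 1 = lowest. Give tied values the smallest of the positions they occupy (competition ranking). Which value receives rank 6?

37

Sorted (ascending): 3, 3, 5, 8, 33, 37, 44
The 2 values of 3 occupy positions 1–2 → each gets rank 1.
Rank 6 → value 37.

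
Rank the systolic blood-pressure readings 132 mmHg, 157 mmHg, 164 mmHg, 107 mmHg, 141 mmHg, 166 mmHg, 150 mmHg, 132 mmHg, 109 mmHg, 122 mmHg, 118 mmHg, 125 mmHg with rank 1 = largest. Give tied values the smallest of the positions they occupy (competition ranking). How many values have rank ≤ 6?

Sorted (descending): 166, 164, 157, 150, 141, 132, 132, 125, 122, 118, 109, 107
The 2 values of 132 occupy positions 6–7 → each gets rank 6.
Ranks ≤ 6: {1, 2, 3, 4, 5, 6, 6} → 7 values.

7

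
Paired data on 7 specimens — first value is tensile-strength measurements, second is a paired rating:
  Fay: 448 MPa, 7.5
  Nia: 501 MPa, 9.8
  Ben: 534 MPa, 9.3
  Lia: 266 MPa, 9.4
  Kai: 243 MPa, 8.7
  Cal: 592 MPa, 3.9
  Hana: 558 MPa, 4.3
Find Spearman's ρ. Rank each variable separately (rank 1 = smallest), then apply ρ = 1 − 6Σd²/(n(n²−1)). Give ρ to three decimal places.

Ranks of variable 1: 3, 4, 5, 2, 1, 7, 6
Ranks of variable 2: 3, 7, 5, 6, 4, 1, 2
d = r₁ − r₂: 0, -3, 0, -4, -3, 6, 4
d²: 0, 9, 0, 16, 9, 36, 16; Σd² = 86
ρ = 1 − 6·86/(7·48) = 1 − 516/336 = -0.536

-0.536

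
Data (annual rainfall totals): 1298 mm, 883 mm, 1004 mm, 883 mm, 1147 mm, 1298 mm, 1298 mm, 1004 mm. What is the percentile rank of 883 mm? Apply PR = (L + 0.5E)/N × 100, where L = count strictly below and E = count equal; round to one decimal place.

12.5

N = 8.
Strictly below 883: 0. Equal to 883: 2.
PR = (0 + 0.5·2)/8 × 100 = 12.5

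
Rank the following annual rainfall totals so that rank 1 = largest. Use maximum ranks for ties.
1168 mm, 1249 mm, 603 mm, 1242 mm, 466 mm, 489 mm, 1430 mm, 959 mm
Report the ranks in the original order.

4, 2, 6, 3, 8, 7, 1, 5

Sorted (descending): 1430, 1249, 1242, 1168, 959, 603, 489, 466
No ties — each value takes its position as its rank.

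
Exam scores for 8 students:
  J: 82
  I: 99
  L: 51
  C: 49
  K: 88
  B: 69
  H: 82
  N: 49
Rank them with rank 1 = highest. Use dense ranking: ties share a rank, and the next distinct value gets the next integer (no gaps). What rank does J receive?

Sorted (descending): 99, 88, 82, 82, 69, 51, 49, 49
The 2 values of 82 share dense rank 3.
The 2 values of 49 share dense rank 6.
Remaining distinct values take the next consecutive integers.
J has value 82 → rank 3.

3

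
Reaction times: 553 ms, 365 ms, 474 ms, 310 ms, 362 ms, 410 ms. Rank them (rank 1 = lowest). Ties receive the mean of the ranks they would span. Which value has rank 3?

Sorted (ascending): 310, 362, 365, 410, 474, 553
No ties — each value takes its position as its rank.
Rank 3 → value 365.

365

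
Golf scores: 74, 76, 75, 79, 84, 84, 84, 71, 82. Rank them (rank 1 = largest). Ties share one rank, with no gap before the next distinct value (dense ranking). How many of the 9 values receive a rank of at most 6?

8

Sorted (descending): 84, 84, 84, 82, 79, 76, 75, 74, 71
The 3 values of 84 share dense rank 1.
Remaining distinct values take the next consecutive integers.
Ranks ≤ 6: {1, 1, 1, 2, 3, 4, 5, 6} → 8 values.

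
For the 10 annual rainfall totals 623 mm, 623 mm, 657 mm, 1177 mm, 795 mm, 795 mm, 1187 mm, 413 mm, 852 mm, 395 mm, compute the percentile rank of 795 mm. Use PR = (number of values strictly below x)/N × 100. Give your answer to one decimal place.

50.0

N = 10.
Strictly below 795: 5. Equal to 795: 2.
PR = 5/10 × 100 = 50.0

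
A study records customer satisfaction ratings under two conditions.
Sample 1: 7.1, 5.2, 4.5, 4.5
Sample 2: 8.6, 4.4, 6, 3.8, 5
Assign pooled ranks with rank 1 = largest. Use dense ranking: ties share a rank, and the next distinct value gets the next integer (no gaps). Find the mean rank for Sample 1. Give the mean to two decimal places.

4.50

Sorted (descending): 8.6, 7.1, 6, 5.2, 5, 4.5, 4.5, 4.4, 3.8
The 2 values of 4.5 share dense rank 6.
Remaining distinct values take the next consecutive integers.
Sample 1 values → pooled ranks: 7.1→2, 5.2→4, 4.5→6, 4.5→6
Mean rank = (2 + 4 + 6 + 6) / 4 = 4.50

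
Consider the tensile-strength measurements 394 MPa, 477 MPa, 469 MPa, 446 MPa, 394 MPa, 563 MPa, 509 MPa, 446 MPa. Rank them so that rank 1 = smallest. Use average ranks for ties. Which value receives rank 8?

563

Sorted (ascending): 394, 394, 446, 446, 469, 477, 509, 563
The 2 values of 394 occupy positions 1–2 → average rank (1+2)/2 = 1.5.
The 2 values of 446 occupy positions 3–4 → average rank (3+4)/2 = 3.5.
Rank 8 → value 563.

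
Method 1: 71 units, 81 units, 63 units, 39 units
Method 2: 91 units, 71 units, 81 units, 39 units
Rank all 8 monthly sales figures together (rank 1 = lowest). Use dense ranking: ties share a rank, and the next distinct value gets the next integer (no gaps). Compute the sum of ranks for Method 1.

10

Sorted (ascending): 39, 39, 63, 71, 71, 81, 81, 91
The 2 values of 39 share dense rank 1.
The 2 values of 71 share dense rank 3.
The 2 values of 81 share dense rank 4.
Remaining distinct values take the next consecutive integers.
Method 1 values → pooled ranks: 71→3, 81→4, 63→2, 39→1
Rank sum = 3 + 4 + 2 + 1 = 10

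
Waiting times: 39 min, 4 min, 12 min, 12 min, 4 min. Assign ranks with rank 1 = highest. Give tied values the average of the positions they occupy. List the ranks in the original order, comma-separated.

Sorted (descending): 39, 12, 12, 4, 4
The 2 values of 12 occupy positions 2–3 → average rank (2+3)/2 = 2.5.
The 2 values of 4 occupy positions 4–5 → average rank (4+5)/2 = 4.5.

1, 4.5, 2.5, 2.5, 4.5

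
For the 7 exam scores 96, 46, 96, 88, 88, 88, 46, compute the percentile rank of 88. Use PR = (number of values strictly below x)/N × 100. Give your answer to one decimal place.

N = 7.
Strictly below 88: 2. Equal to 88: 3.
PR = 2/7 × 100 = 28.6

28.6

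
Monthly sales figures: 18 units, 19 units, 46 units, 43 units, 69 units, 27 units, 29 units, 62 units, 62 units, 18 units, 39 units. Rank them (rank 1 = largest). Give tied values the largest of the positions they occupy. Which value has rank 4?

Sorted (descending): 69, 62, 62, 46, 43, 39, 29, 27, 19, 18, 18
The 2 values of 62 occupy positions 2–3 → each gets rank 3.
The 2 values of 18 occupy positions 10–11 → each gets rank 11.
Rank 4 → value 46.

46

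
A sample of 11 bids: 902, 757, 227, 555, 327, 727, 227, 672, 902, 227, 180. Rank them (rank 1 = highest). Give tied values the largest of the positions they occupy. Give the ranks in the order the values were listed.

Sorted (descending): 902, 902, 757, 727, 672, 555, 327, 227, 227, 227, 180
The 2 values of 902 occupy positions 1–2 → each gets rank 2.
The 3 values of 227 occupy positions 8–10 → each gets rank 10.

2, 3, 10, 6, 7, 4, 10, 5, 2, 10, 11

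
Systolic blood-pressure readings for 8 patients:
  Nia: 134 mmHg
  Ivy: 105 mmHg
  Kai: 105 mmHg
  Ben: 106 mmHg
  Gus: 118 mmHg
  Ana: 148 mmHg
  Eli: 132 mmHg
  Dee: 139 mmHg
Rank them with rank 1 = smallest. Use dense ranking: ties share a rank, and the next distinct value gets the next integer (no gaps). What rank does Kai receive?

1

Sorted (ascending): 105, 105, 106, 118, 132, 134, 139, 148
The 2 values of 105 share dense rank 1.
Remaining distinct values take the next consecutive integers.
Kai has value 105 mmHg → rank 1.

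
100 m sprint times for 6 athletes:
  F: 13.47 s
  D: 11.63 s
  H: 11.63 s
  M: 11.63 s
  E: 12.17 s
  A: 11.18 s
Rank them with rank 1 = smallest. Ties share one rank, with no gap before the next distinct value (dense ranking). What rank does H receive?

2

Sorted (ascending): 11.18, 11.63, 11.63, 11.63, 12.17, 13.47
The 3 values of 11.63 share dense rank 2.
Remaining distinct values take the next consecutive integers.
H has value 11.63 s → rank 2.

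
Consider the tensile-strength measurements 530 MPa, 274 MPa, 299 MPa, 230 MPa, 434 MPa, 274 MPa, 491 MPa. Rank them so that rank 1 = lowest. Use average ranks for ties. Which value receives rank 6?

Sorted (ascending): 230, 274, 274, 299, 434, 491, 530
The 2 values of 274 occupy positions 2–3 → average rank (2+3)/2 = 2.5.
Rank 6 → value 491.

491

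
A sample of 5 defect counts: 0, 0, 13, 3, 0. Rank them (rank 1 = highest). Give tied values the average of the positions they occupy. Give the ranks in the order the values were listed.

Sorted (descending): 13, 3, 0, 0, 0
The 3 values of 0 occupy positions 3–5 → average rank 4.

4, 4, 1, 2, 4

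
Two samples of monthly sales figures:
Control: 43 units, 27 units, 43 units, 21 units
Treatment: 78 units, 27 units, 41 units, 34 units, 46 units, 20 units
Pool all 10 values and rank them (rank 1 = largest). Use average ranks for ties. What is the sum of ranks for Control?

Sorted (descending): 78, 46, 43, 43, 41, 34, 27, 27, 21, 20
The 2 values of 43 occupy positions 3–4 → average rank (3+4)/2 = 3.5.
The 2 values of 27 occupy positions 7–8 → average rank (7+8)/2 = 7.5.
Control values → pooled ranks: 43→3.5, 27→7.5, 43→3.5, 21→9
Rank sum = 3.5 + 7.5 + 3.5 + 9 = 23.5

23.5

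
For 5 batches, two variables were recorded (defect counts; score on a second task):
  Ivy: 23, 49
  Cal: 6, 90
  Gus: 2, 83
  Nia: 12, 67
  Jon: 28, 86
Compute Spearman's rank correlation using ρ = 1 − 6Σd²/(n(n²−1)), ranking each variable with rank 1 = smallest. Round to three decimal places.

Ranks of variable 1: 4, 2, 1, 3, 5
Ranks of variable 2: 1, 5, 3, 2, 4
d = r₁ − r₂: 3, -3, -2, 1, 1
d²: 9, 9, 4, 1, 1; Σd² = 24
ρ = 1 − 6·24/(5·24) = 1 − 144/120 = -0.200

-0.200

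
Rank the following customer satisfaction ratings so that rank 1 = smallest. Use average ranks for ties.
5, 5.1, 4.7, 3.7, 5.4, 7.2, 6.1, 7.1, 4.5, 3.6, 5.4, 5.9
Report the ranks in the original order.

Sorted (ascending): 3.6, 3.7, 4.5, 4.7, 5, 5.1, 5.4, 5.4, 5.9, 6.1, 7.1, 7.2
The 2 values of 5.4 occupy positions 7–8 → average rank (7+8)/2 = 7.5.

5, 6, 4, 2, 7.5, 12, 10, 11, 3, 1, 7.5, 9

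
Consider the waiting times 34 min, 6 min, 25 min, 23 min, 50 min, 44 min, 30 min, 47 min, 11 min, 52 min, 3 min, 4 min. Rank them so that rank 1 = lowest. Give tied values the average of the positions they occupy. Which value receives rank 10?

47

Sorted (ascending): 3, 4, 6, 11, 23, 25, 30, 34, 44, 47, 50, 52
No ties — each value takes its position as its rank.
Rank 10 → value 47.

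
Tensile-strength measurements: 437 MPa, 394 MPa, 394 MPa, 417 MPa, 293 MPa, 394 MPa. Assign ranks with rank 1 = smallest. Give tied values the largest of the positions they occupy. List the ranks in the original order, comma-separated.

6, 4, 4, 5, 1, 4

Sorted (ascending): 293, 394, 394, 394, 417, 437
The 3 values of 394 occupy positions 2–4 → each gets rank 4.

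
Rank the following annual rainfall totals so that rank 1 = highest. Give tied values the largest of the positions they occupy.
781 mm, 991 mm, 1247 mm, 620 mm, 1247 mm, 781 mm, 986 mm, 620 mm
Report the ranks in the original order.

6, 3, 2, 8, 2, 6, 4, 8

Sorted (descending): 1247, 1247, 991, 986, 781, 781, 620, 620
The 2 values of 1247 occupy positions 1–2 → each gets rank 2.
The 2 values of 781 occupy positions 5–6 → each gets rank 6.
The 2 values of 620 occupy positions 7–8 → each gets rank 8.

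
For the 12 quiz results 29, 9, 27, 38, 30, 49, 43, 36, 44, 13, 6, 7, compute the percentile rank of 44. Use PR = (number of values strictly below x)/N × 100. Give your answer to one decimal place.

N = 12.
Strictly below 44: 10. Equal to 44: 1.
PR = 10/12 × 100 = 83.3

83.3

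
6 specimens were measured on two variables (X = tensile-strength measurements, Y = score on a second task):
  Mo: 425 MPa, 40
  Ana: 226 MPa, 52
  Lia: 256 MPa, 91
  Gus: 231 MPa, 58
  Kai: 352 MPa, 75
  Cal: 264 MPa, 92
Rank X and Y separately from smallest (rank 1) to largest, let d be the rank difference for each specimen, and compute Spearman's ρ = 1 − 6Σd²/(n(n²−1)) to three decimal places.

Ranks of variable 1: 6, 1, 3, 2, 5, 4
Ranks of variable 2: 1, 2, 5, 3, 4, 6
d = r₁ − r₂: 5, -1, -2, -1, 1, -2
d²: 25, 1, 4, 1, 1, 4; Σd² = 36
ρ = 1 − 6·36/(6·35) = 1 − 216/210 = -0.029

-0.029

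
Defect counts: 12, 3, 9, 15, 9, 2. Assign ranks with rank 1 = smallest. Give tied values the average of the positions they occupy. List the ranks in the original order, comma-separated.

Sorted (ascending): 2, 3, 9, 9, 12, 15
The 2 values of 9 occupy positions 3–4 → average rank (3+4)/2 = 3.5.

5, 2, 3.5, 6, 3.5, 1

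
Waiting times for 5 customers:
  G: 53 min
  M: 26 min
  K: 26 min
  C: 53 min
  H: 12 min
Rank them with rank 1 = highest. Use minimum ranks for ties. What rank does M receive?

3

Sorted (descending): 53, 53, 26, 26, 12
The 2 values of 53 occupy positions 1–2 → each gets rank 1.
The 2 values of 26 occupy positions 3–4 → each gets rank 3.
M has value 26 min → rank 3.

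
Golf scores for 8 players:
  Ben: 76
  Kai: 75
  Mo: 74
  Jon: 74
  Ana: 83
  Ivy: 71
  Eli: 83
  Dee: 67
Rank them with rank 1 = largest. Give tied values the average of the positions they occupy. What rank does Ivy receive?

Sorted (descending): 83, 83, 76, 75, 74, 74, 71, 67
The 2 values of 83 occupy positions 1–2 → average rank (1+2)/2 = 1.5.
The 2 values of 74 occupy positions 5–6 → average rank (5+6)/2 = 5.5.
Ivy has value 71 → rank 7.

7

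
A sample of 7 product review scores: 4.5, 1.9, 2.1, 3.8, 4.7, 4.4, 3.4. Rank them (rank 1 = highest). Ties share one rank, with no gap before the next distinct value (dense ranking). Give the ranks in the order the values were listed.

2, 7, 6, 4, 1, 3, 5

Sorted (descending): 4.7, 4.5, 4.4, 3.8, 3.4, 2.1, 1.9
No ties — each value takes its position as its rank.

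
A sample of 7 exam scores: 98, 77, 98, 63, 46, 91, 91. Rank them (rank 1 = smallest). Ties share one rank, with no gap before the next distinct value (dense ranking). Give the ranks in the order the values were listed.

Sorted (ascending): 46, 63, 77, 91, 91, 98, 98
The 2 values of 91 share dense rank 4.
The 2 values of 98 share dense rank 5.
Remaining distinct values take the next consecutive integers.

5, 3, 5, 2, 1, 4, 4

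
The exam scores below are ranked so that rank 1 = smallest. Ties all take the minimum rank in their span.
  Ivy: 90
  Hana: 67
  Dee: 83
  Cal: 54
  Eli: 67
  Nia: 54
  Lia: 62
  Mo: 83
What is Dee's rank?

6

Sorted (ascending): 54, 54, 62, 67, 67, 83, 83, 90
The 2 values of 54 occupy positions 1–2 → each gets rank 1.
The 2 values of 67 occupy positions 4–5 → each gets rank 4.
The 2 values of 83 occupy positions 6–7 → each gets rank 6.
Dee has value 83 → rank 6.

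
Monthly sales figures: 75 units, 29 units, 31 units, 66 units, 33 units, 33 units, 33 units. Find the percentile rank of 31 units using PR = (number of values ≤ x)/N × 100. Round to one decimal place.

28.6

N = 7.
Strictly below 31: 1. Equal to 31: 1.
PR = 2/7 × 100 = 28.6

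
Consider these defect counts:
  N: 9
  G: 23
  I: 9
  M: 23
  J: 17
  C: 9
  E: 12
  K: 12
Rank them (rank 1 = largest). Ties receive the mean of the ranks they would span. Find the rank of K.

4.5

Sorted (descending): 23, 23, 17, 12, 12, 9, 9, 9
The 2 values of 23 occupy positions 1–2 → average rank (1+2)/2 = 1.5.
The 2 values of 12 occupy positions 4–5 → average rank (4+5)/2 = 4.5.
The 3 values of 9 occupy positions 6–8 → average rank 7.
K has value 12 → rank 4.5.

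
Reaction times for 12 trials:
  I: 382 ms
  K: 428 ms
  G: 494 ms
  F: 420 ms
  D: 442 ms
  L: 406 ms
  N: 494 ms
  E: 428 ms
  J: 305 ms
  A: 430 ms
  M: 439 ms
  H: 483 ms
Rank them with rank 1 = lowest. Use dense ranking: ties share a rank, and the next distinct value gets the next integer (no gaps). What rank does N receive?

10

Sorted (ascending): 305, 382, 406, 420, 428, 428, 430, 439, 442, 483, 494, 494
The 2 values of 428 share dense rank 5.
The 2 values of 494 share dense rank 10.
Remaining distinct values take the next consecutive integers.
N has value 494 ms → rank 10.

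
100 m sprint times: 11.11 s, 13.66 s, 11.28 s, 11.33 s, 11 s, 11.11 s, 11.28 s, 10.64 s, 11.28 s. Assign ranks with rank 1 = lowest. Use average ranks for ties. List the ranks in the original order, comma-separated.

3.5, 9, 6, 8, 2, 3.5, 6, 1, 6

Sorted (ascending): 10.64, 11, 11.11, 11.11, 11.28, 11.28, 11.28, 11.33, 13.66
The 2 values of 11.11 occupy positions 3–4 → average rank (3+4)/2 = 3.5.
The 3 values of 11.28 occupy positions 5–7 → average rank 6.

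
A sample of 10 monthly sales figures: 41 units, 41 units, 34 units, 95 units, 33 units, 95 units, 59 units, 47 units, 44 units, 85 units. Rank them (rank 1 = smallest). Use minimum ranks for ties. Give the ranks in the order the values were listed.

Sorted (ascending): 33, 34, 41, 41, 44, 47, 59, 85, 95, 95
The 2 values of 41 occupy positions 3–4 → each gets rank 3.
The 2 values of 95 occupy positions 9–10 → each gets rank 9.

3, 3, 2, 9, 1, 9, 7, 6, 5, 8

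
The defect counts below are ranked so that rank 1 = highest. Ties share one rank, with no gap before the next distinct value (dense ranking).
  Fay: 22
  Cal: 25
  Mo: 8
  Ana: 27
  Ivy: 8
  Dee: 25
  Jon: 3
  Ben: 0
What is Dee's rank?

2

Sorted (descending): 27, 25, 25, 22, 8, 8, 3, 0
The 2 values of 25 share dense rank 2.
The 2 values of 8 share dense rank 4.
Remaining distinct values take the next consecutive integers.
Dee has value 25 → rank 2.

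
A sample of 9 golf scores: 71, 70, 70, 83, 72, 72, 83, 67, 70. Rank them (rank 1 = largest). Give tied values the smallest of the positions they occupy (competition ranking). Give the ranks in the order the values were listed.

5, 6, 6, 1, 3, 3, 1, 9, 6

Sorted (descending): 83, 83, 72, 72, 71, 70, 70, 70, 67
The 2 values of 83 occupy positions 1–2 → each gets rank 1.
The 2 values of 72 occupy positions 3–4 → each gets rank 3.
The 3 values of 70 occupy positions 6–8 → each gets rank 6.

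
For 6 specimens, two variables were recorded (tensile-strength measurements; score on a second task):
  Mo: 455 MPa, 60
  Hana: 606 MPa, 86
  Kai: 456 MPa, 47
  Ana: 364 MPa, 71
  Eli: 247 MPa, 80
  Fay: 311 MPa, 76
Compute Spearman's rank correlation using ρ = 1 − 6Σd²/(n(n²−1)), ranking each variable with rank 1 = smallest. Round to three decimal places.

Ranks of variable 1: 4, 6, 5, 3, 1, 2
Ranks of variable 2: 2, 6, 1, 3, 5, 4
d = r₁ − r₂: 2, 0, 4, 0, -4, -2
d²: 4, 0, 16, 0, 16, 4; Σd² = 40
ρ = 1 − 6·40/(6·35) = 1 − 240/210 = -0.143

-0.143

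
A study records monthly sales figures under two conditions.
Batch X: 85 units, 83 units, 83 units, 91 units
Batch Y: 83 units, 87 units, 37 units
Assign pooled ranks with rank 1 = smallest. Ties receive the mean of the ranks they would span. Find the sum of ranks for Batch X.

18

Sorted (ascending): 37, 83, 83, 83, 85, 87, 91
The 3 values of 83 occupy positions 2–4 → average rank 3.
Batch X values → pooled ranks: 85→5, 83→3, 83→3, 91→7
Rank sum = 5 + 3 + 3 + 7 = 18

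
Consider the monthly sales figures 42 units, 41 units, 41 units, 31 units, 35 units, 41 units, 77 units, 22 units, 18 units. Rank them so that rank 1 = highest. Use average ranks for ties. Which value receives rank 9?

Sorted (descending): 77, 42, 41, 41, 41, 35, 31, 22, 18
The 3 values of 41 occupy positions 3–5 → average rank 4.
Rank 9 → value 18.

18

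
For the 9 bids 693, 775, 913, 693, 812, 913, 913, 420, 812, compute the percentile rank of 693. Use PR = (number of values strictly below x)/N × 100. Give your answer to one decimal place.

N = 9.
Strictly below 693: 1. Equal to 693: 2.
PR = 1/9 × 100 = 11.1

11.1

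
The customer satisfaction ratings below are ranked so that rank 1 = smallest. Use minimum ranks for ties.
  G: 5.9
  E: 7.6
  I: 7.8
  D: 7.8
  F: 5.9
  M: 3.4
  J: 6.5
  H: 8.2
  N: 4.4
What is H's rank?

Sorted (ascending): 3.4, 4.4, 5.9, 5.9, 6.5, 7.6, 7.8, 7.8, 8.2
The 2 values of 5.9 occupy positions 3–4 → each gets rank 3.
The 2 values of 7.8 occupy positions 7–8 → each gets rank 7.
H has value 8.2 → rank 9.

9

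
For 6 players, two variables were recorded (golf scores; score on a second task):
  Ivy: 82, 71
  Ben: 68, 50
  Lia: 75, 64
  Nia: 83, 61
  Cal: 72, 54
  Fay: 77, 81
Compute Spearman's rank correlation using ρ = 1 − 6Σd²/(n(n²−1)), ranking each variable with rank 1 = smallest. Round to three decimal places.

0.600

Ranks of variable 1: 5, 1, 3, 6, 2, 4
Ranks of variable 2: 5, 1, 4, 3, 2, 6
d = r₁ − r₂: 0, 0, -1, 3, 0, -2
d²: 0, 0, 1, 9, 0, 4; Σd² = 14
ρ = 1 − 6·14/(6·35) = 1 − 84/210 = 0.600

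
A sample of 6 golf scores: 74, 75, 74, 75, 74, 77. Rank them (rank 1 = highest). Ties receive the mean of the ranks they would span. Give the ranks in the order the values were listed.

Sorted (descending): 77, 75, 75, 74, 74, 74
The 2 values of 75 occupy positions 2–3 → average rank (2+3)/2 = 2.5.
The 3 values of 74 occupy positions 4–6 → average rank 5.

5, 2.5, 5, 2.5, 5, 1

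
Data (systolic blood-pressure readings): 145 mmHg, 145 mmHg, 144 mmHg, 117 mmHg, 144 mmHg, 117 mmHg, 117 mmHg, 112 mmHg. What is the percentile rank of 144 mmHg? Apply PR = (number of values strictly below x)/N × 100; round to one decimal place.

50.0

N = 8.
Strictly below 144: 4. Equal to 144: 2.
PR = 4/8 × 100 = 50.0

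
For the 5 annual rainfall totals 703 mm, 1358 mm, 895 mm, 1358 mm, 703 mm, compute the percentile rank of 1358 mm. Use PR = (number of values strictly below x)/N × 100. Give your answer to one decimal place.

60.0

N = 5.
Strictly below 1358: 3. Equal to 1358: 2.
PR = 3/5 × 100 = 60.0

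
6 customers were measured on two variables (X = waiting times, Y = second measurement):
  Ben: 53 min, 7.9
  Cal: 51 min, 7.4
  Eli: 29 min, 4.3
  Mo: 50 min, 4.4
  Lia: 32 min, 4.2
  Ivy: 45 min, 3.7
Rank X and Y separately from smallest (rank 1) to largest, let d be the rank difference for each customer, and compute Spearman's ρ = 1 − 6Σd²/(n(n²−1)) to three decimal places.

Ranks of variable 1: 6, 5, 1, 4, 2, 3
Ranks of variable 2: 6, 5, 3, 4, 2, 1
d = r₁ − r₂: 0, 0, -2, 0, 0, 2
d²: 0, 0, 4, 0, 0, 4; Σd² = 8
ρ = 1 − 6·8/(6·35) = 1 − 48/210 = 0.771

0.771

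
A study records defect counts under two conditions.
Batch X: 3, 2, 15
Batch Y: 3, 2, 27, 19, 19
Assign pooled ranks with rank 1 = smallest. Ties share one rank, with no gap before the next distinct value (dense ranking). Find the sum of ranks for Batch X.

6

Sorted (ascending): 2, 2, 3, 3, 15, 19, 19, 27
The 2 values of 2 share dense rank 1.
The 2 values of 3 share dense rank 2.
The 2 values of 19 share dense rank 4.
Remaining distinct values take the next consecutive integers.
Batch X values → pooled ranks: 3→2, 2→1, 15→3
Rank sum = 2 + 1 + 3 = 6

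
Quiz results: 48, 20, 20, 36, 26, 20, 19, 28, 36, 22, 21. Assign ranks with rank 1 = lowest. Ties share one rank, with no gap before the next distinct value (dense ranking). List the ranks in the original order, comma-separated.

8, 2, 2, 7, 5, 2, 1, 6, 7, 4, 3

Sorted (ascending): 19, 20, 20, 20, 21, 22, 26, 28, 36, 36, 48
The 3 values of 20 share dense rank 2.
The 2 values of 36 share dense rank 7.
Remaining distinct values take the next consecutive integers.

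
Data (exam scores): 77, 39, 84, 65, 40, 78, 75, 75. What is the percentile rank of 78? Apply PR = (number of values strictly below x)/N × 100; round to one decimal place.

N = 8.
Strictly below 78: 6. Equal to 78: 1.
PR = 6/8 × 100 = 75.0

75.0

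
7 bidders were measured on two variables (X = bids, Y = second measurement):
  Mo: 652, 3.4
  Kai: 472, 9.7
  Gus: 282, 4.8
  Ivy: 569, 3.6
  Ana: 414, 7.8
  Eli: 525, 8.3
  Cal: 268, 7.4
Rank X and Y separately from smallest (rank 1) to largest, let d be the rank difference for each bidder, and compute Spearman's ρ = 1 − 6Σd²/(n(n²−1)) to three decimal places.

-0.357

Ranks of variable 1: 7, 4, 2, 6, 3, 5, 1
Ranks of variable 2: 1, 7, 3, 2, 5, 6, 4
d = r₁ − r₂: 6, -3, -1, 4, -2, -1, -3
d²: 36, 9, 1, 16, 4, 1, 9; Σd² = 76
ρ = 1 − 6·76/(7·48) = 1 − 456/336 = -0.357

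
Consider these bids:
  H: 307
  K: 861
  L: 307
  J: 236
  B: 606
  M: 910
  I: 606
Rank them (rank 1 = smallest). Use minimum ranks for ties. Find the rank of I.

Sorted (ascending): 236, 307, 307, 606, 606, 861, 910
The 2 values of 307 occupy positions 2–3 → each gets rank 2.
The 2 values of 606 occupy positions 4–5 → each gets rank 4.
I has value 606 → rank 4.

4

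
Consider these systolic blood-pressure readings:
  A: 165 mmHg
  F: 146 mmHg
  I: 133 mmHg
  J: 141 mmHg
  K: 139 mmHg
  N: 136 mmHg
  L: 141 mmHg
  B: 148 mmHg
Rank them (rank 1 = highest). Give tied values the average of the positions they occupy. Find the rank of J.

4.5

Sorted (descending): 165, 148, 146, 141, 141, 139, 136, 133
The 2 values of 141 occupy positions 4–5 → average rank (4+5)/2 = 4.5.
J has value 141 mmHg → rank 4.5.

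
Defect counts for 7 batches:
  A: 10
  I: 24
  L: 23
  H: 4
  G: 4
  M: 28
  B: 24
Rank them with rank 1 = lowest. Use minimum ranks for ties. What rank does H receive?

1

Sorted (ascending): 4, 4, 10, 23, 24, 24, 28
The 2 values of 4 occupy positions 1–2 → each gets rank 1.
The 2 values of 24 occupy positions 5–6 → each gets rank 5.
H has value 4 → rank 1.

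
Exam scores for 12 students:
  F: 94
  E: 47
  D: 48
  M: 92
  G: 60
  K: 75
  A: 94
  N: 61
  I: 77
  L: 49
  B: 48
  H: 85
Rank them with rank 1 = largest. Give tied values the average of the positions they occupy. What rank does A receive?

Sorted (descending): 94, 94, 92, 85, 77, 75, 61, 60, 49, 48, 48, 47
The 2 values of 94 occupy positions 1–2 → average rank (1+2)/2 = 1.5.
The 2 values of 48 occupy positions 10–11 → average rank (10+11)/2 = 10.5.
A has value 94 → rank 1.5.

1.5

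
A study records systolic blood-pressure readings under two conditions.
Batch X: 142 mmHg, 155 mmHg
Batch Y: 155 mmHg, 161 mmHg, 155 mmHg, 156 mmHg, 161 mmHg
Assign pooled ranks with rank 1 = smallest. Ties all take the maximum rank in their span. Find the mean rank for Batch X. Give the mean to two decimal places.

Sorted (ascending): 142, 155, 155, 155, 156, 161, 161
The 3 values of 155 occupy positions 2–4 → each gets rank 4.
The 2 values of 161 occupy positions 6–7 → each gets rank 7.
Batch X values → pooled ranks: 142→1, 155→4
Mean rank = (1 + 4) / 2 = 2.50

2.50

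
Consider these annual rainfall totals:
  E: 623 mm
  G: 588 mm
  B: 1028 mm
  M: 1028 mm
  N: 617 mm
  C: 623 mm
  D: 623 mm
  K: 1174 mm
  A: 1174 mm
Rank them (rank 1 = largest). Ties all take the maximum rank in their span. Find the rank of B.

4

Sorted (descending): 1174, 1174, 1028, 1028, 623, 623, 623, 617, 588
The 2 values of 1174 occupy positions 1–2 → each gets rank 2.
The 2 values of 1028 occupy positions 3–4 → each gets rank 4.
The 3 values of 623 occupy positions 5–7 → each gets rank 7.
B has value 1028 mm → rank 4.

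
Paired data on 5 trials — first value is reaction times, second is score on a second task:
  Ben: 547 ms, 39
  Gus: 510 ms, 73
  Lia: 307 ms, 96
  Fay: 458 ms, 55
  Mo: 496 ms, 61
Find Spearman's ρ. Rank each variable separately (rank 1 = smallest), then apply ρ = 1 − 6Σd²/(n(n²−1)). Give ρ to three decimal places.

-0.600

Ranks of variable 1: 5, 4, 1, 2, 3
Ranks of variable 2: 1, 4, 5, 2, 3
d = r₁ − r₂: 4, 0, -4, 0, 0
d²: 16, 0, 16, 0, 0; Σd² = 32
ρ = 1 − 6·32/(5·24) = 1 − 192/120 = -0.600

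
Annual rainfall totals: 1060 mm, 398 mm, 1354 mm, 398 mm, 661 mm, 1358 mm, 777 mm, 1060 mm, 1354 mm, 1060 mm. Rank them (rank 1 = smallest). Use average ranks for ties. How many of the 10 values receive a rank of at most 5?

4

Sorted (ascending): 398, 398, 661, 777, 1060, 1060, 1060, 1354, 1354, 1358
The 2 values of 398 occupy positions 1–2 → average rank (1+2)/2 = 1.5.
The 3 values of 1060 occupy positions 5–7 → average rank 6.
The 2 values of 1354 occupy positions 8–9 → average rank (8+9)/2 = 8.5.
Ranks ≤ 5: {1.5, 1.5, 3, 4} → 4 values.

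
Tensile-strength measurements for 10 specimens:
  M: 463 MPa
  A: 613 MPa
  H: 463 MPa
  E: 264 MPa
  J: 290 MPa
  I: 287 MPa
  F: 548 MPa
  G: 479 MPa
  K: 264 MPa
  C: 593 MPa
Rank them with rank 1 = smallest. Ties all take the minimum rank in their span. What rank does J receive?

Sorted (ascending): 264, 264, 287, 290, 463, 463, 479, 548, 593, 613
The 2 values of 264 occupy positions 1–2 → each gets rank 1.
The 2 values of 463 occupy positions 5–6 → each gets rank 5.
J has value 290 MPa → rank 4.

4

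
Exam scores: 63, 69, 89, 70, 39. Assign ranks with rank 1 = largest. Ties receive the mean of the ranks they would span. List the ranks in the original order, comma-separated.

4, 3, 1, 2, 5

Sorted (descending): 89, 70, 69, 63, 39
No ties — each value takes its position as its rank.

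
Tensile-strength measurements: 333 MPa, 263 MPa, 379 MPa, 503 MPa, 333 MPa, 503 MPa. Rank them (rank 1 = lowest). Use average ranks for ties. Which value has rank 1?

Sorted (ascending): 263, 333, 333, 379, 503, 503
The 2 values of 333 occupy positions 2–3 → average rank (2+3)/2 = 2.5.
The 2 values of 503 occupy positions 5–6 → average rank (5+6)/2 = 5.5.
Rank 1 → value 263.

263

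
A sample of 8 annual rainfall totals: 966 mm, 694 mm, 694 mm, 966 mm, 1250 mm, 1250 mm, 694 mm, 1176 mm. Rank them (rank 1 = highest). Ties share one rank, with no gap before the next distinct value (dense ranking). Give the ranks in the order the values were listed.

3, 4, 4, 3, 1, 1, 4, 2

Sorted (descending): 1250, 1250, 1176, 966, 966, 694, 694, 694
The 2 values of 1250 share dense rank 1.
The 2 values of 966 share dense rank 3.
The 3 values of 694 share dense rank 4.
Remaining distinct values take the next consecutive integers.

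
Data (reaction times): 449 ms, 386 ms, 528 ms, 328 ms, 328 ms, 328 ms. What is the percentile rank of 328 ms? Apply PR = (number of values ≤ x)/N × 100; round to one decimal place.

50.0

N = 6.
Strictly below 328: 0. Equal to 328: 3.
PR = 3/6 × 100 = 50.0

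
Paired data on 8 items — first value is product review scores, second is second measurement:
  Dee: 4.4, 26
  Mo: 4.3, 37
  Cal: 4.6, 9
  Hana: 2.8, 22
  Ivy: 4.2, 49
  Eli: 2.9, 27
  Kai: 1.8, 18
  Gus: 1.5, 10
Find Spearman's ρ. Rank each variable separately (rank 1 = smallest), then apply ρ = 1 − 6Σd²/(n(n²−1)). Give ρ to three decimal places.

Ranks of variable 1: 7, 6, 8, 3, 5, 4, 2, 1
Ranks of variable 2: 5, 7, 1, 4, 8, 6, 3, 2
d = r₁ − r₂: 2, -1, 7, -1, -3, -2, -1, -1
d²: 4, 1, 49, 1, 9, 4, 1, 1; Σd² = 70
ρ = 1 − 6·70/(8·63) = 1 − 420/504 = 0.167

0.167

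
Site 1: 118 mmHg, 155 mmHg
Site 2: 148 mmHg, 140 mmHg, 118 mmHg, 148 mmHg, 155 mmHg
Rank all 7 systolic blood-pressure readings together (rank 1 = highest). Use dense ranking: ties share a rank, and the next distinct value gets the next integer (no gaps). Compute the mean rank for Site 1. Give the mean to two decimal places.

2.50

Sorted (descending): 155, 155, 148, 148, 140, 118, 118
The 2 values of 155 share dense rank 1.
The 2 values of 148 share dense rank 2.
The 2 values of 118 share dense rank 4.
Remaining distinct values take the next consecutive integers.
Site 1 values → pooled ranks: 118→4, 155→1
Mean rank = (4 + 1) / 2 = 2.50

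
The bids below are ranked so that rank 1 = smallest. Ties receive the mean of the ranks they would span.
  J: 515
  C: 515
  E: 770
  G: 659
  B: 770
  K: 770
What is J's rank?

Sorted (ascending): 515, 515, 659, 770, 770, 770
The 2 values of 515 occupy positions 1–2 → average rank (1+2)/2 = 1.5.
The 3 values of 770 occupy positions 4–6 → average rank 5.
J has value 515 → rank 1.5.

1.5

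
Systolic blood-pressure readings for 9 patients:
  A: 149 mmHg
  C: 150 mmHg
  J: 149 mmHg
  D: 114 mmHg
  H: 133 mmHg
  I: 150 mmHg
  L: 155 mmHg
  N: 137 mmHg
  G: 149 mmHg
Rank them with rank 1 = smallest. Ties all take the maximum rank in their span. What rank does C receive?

8

Sorted (ascending): 114, 133, 137, 149, 149, 149, 150, 150, 155
The 3 values of 149 occupy positions 4–6 → each gets rank 6.
The 2 values of 150 occupy positions 7–8 → each gets rank 8.
C has value 150 mmHg → rank 8.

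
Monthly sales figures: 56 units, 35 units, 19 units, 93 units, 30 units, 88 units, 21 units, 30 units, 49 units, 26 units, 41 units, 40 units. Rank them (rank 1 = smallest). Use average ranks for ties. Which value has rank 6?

Sorted (ascending): 19, 21, 26, 30, 30, 35, 40, 41, 49, 56, 88, 93
The 2 values of 30 occupy positions 4–5 → average rank (4+5)/2 = 4.5.
Rank 6 → value 35.

35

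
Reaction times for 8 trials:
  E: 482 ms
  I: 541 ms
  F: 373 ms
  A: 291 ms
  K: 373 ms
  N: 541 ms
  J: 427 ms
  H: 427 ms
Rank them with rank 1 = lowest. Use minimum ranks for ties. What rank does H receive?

4

Sorted (ascending): 291, 373, 373, 427, 427, 482, 541, 541
The 2 values of 373 occupy positions 2–3 → each gets rank 2.
The 2 values of 427 occupy positions 4–5 → each gets rank 4.
The 2 values of 541 occupy positions 7–8 → each gets rank 7.
H has value 427 ms → rank 4.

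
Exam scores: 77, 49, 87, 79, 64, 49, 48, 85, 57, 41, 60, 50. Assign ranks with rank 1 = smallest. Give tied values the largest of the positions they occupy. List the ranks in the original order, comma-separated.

9, 4, 12, 10, 8, 4, 2, 11, 6, 1, 7, 5

Sorted (ascending): 41, 48, 49, 49, 50, 57, 60, 64, 77, 79, 85, 87
The 2 values of 49 occupy positions 3–4 → each gets rank 4.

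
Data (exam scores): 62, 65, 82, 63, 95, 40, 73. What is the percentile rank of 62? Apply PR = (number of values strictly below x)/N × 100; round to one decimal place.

N = 7.
Strictly below 62: 1. Equal to 62: 1.
PR = 1/7 × 100 = 14.3

14.3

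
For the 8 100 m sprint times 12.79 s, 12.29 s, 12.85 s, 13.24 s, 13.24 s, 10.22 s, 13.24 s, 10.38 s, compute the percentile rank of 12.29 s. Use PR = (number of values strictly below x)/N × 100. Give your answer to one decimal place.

N = 8.
Strictly below 12.29: 2. Equal to 12.29: 1.
PR = 2/8 × 100 = 25.0

25.0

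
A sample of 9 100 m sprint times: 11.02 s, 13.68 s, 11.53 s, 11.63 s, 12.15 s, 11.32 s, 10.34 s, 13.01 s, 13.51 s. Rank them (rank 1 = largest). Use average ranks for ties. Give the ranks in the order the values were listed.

8, 1, 6, 5, 4, 7, 9, 3, 2

Sorted (descending): 13.68, 13.51, 13.01, 12.15, 11.63, 11.53, 11.32, 11.02, 10.34
No ties — each value takes its position as its rank.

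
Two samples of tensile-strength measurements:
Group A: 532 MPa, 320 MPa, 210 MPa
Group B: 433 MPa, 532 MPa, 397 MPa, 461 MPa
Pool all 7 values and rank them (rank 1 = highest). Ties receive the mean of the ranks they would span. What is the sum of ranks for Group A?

Sorted (descending): 532, 532, 461, 433, 397, 320, 210
The 2 values of 532 occupy positions 1–2 → average rank (1+2)/2 = 1.5.
Group A values → pooled ranks: 532→1.5, 320→6, 210→7
Rank sum = 1.5 + 6 + 7 = 14.5

14.5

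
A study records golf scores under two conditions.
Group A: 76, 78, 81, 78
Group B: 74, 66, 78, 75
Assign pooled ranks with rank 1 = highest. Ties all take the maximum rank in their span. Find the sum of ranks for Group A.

Sorted (descending): 81, 78, 78, 78, 76, 75, 74, 66
The 3 values of 78 occupy positions 2–4 → each gets rank 4.
Group A values → pooled ranks: 76→5, 78→4, 81→1, 78→4
Rank sum = 5 + 4 + 1 + 4 = 14

14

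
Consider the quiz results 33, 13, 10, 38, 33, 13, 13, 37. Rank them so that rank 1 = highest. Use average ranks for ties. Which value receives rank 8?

Sorted (descending): 38, 37, 33, 33, 13, 13, 13, 10
The 2 values of 33 occupy positions 3–4 → average rank (3+4)/2 = 3.5.
The 3 values of 13 occupy positions 5–7 → average rank 6.
Rank 8 → value 10.

10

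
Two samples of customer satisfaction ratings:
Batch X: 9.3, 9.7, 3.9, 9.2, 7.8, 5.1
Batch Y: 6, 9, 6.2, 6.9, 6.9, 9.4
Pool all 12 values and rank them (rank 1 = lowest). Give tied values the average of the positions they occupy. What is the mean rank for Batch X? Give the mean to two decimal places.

6.83

Sorted (ascending): 3.9, 5.1, 6, 6.2, 6.9, 6.9, 7.8, 9, 9.2, 9.3, 9.4, 9.7
The 2 values of 6.9 occupy positions 5–6 → average rank (5+6)/2 = 5.5.
Batch X values → pooled ranks: 9.3→10, 9.7→12, 3.9→1, 9.2→9, 7.8→7, 5.1→2
Mean rank = (10 + 12 + 1 + 9 + 7 + 2) / 6 = 6.83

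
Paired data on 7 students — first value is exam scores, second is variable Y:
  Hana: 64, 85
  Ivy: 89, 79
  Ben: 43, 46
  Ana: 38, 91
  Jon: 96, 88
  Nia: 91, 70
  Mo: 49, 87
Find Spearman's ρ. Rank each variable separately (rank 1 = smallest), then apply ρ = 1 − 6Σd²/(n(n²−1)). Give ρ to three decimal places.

-0.107

Ranks of variable 1: 4, 5, 2, 1, 7, 6, 3
Ranks of variable 2: 4, 3, 1, 7, 6, 2, 5
d = r₁ − r₂: 0, 2, 1, -6, 1, 4, -2
d²: 0, 4, 1, 36, 1, 16, 4; Σd² = 62
ρ = 1 − 6·62/(7·48) = 1 − 372/336 = -0.107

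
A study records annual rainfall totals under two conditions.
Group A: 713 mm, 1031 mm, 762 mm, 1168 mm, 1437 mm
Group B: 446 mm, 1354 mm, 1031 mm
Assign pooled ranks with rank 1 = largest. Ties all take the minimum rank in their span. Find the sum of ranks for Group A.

Sorted (descending): 1437, 1354, 1168, 1031, 1031, 762, 713, 446
The 2 values of 1031 occupy positions 4–5 → each gets rank 4.
Group A values → pooled ranks: 713→7, 1031→4, 762→6, 1168→3, 1437→1
Rank sum = 7 + 4 + 6 + 3 + 1 = 21

21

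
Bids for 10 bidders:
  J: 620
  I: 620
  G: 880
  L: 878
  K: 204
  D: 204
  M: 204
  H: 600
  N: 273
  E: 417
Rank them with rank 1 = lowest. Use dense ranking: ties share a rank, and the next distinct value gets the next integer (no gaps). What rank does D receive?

Sorted (ascending): 204, 204, 204, 273, 417, 600, 620, 620, 878, 880
The 3 values of 204 share dense rank 1.
The 2 values of 620 share dense rank 5.
Remaining distinct values take the next consecutive integers.
D has value 204 → rank 1.

1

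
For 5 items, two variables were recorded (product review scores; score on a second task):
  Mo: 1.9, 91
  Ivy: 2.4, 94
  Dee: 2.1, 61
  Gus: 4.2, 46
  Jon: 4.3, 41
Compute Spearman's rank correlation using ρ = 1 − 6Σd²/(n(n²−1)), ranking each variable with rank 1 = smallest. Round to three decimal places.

-0.700

Ranks of variable 1: 1, 3, 2, 4, 5
Ranks of variable 2: 4, 5, 3, 2, 1
d = r₁ − r₂: -3, -2, -1, 2, 4
d²: 9, 4, 1, 4, 16; Σd² = 34
ρ = 1 − 6·34/(5·24) = 1 − 204/120 = -0.700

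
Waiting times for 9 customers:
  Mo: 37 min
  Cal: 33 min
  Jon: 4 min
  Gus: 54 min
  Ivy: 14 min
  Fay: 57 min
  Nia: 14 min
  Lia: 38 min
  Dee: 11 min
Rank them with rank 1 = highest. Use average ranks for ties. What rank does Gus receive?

2

Sorted (descending): 57, 54, 38, 37, 33, 14, 14, 11, 4
The 2 values of 14 occupy positions 6–7 → average rank (6+7)/2 = 6.5.
Gus has value 54 min → rank 2.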